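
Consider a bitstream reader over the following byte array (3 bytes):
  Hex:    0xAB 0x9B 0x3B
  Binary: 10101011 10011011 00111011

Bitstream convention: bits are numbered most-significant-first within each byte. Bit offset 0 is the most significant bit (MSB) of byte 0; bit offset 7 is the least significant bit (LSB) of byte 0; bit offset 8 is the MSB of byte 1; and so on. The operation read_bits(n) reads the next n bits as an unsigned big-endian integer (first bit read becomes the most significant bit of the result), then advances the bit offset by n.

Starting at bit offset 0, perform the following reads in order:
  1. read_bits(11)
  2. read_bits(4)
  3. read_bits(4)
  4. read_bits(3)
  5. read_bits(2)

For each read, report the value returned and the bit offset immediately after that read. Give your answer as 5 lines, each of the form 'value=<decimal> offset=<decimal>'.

Answer: value=1372 offset=11
value=13 offset=15
value=9 offset=19
value=6 offset=22
value=3 offset=24

Derivation:
Read 1: bits[0:11] width=11 -> value=1372 (bin 10101011100); offset now 11 = byte 1 bit 3; 13 bits remain
Read 2: bits[11:15] width=4 -> value=13 (bin 1101); offset now 15 = byte 1 bit 7; 9 bits remain
Read 3: bits[15:19] width=4 -> value=9 (bin 1001); offset now 19 = byte 2 bit 3; 5 bits remain
Read 4: bits[19:22] width=3 -> value=6 (bin 110); offset now 22 = byte 2 bit 6; 2 bits remain
Read 5: bits[22:24] width=2 -> value=3 (bin 11); offset now 24 = byte 3 bit 0; 0 bits remain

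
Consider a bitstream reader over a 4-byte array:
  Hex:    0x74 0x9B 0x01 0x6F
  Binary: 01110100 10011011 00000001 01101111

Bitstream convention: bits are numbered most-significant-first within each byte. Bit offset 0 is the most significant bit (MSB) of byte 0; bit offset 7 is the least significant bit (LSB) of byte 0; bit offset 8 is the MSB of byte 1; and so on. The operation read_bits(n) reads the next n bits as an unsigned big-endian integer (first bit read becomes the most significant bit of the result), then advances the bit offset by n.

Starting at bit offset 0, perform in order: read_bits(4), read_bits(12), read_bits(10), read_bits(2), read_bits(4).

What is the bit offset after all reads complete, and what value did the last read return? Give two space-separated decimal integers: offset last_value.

Read 1: bits[0:4] width=4 -> value=7 (bin 0111); offset now 4 = byte 0 bit 4; 28 bits remain
Read 2: bits[4:16] width=12 -> value=1179 (bin 010010011011); offset now 16 = byte 2 bit 0; 16 bits remain
Read 3: bits[16:26] width=10 -> value=5 (bin 0000000101); offset now 26 = byte 3 bit 2; 6 bits remain
Read 4: bits[26:28] width=2 -> value=2 (bin 10); offset now 28 = byte 3 bit 4; 4 bits remain
Read 5: bits[28:32] width=4 -> value=15 (bin 1111); offset now 32 = byte 4 bit 0; 0 bits remain

Answer: 32 15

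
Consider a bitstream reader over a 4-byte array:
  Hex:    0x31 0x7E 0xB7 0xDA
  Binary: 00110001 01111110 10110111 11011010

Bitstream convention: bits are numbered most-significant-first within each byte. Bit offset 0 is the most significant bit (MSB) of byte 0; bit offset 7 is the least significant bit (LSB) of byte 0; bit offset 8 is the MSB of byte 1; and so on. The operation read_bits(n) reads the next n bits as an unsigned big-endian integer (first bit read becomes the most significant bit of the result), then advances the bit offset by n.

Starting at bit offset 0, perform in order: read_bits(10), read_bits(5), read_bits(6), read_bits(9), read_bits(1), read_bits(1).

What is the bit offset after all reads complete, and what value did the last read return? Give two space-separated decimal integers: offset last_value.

Read 1: bits[0:10] width=10 -> value=197 (bin 0011000101); offset now 10 = byte 1 bit 2; 22 bits remain
Read 2: bits[10:15] width=5 -> value=31 (bin 11111); offset now 15 = byte 1 bit 7; 17 bits remain
Read 3: bits[15:21] width=6 -> value=22 (bin 010110); offset now 21 = byte 2 bit 5; 11 bits remain
Read 4: bits[21:30] width=9 -> value=502 (bin 111110110); offset now 30 = byte 3 bit 6; 2 bits remain
Read 5: bits[30:31] width=1 -> value=1 (bin 1); offset now 31 = byte 3 bit 7; 1 bits remain
Read 6: bits[31:32] width=1 -> value=0 (bin 0); offset now 32 = byte 4 bit 0; 0 bits remain

Answer: 32 0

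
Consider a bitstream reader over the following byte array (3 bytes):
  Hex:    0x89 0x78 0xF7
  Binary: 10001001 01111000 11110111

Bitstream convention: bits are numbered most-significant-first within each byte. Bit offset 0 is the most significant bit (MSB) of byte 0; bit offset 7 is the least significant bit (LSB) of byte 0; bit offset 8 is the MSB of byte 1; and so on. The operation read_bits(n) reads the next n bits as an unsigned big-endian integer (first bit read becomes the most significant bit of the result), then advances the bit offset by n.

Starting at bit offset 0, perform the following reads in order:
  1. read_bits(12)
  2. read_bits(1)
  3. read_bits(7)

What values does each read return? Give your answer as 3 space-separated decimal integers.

Read 1: bits[0:12] width=12 -> value=2199 (bin 100010010111); offset now 12 = byte 1 bit 4; 12 bits remain
Read 2: bits[12:13] width=1 -> value=1 (bin 1); offset now 13 = byte 1 bit 5; 11 bits remain
Read 3: bits[13:20] width=7 -> value=15 (bin 0001111); offset now 20 = byte 2 bit 4; 4 bits remain

Answer: 2199 1 15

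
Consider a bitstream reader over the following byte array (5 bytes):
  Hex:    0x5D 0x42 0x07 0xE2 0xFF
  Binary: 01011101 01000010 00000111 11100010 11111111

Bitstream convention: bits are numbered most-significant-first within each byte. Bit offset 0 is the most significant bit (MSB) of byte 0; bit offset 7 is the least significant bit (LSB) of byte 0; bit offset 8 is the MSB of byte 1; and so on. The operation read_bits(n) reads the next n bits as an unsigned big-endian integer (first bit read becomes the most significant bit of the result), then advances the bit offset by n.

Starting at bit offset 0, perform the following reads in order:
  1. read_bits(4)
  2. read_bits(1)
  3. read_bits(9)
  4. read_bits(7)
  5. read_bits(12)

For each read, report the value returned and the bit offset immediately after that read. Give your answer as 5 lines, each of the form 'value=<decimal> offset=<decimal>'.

Read 1: bits[0:4] width=4 -> value=5 (bin 0101); offset now 4 = byte 0 bit 4; 36 bits remain
Read 2: bits[4:5] width=1 -> value=1 (bin 1); offset now 5 = byte 0 bit 5; 35 bits remain
Read 3: bits[5:14] width=9 -> value=336 (bin 101010000); offset now 14 = byte 1 bit 6; 26 bits remain
Read 4: bits[14:21] width=7 -> value=64 (bin 1000000); offset now 21 = byte 2 bit 5; 19 bits remain
Read 5: bits[21:33] width=12 -> value=4037 (bin 111111000101); offset now 33 = byte 4 bit 1; 7 bits remain

Answer: value=5 offset=4
value=1 offset=5
value=336 offset=14
value=64 offset=21
value=4037 offset=33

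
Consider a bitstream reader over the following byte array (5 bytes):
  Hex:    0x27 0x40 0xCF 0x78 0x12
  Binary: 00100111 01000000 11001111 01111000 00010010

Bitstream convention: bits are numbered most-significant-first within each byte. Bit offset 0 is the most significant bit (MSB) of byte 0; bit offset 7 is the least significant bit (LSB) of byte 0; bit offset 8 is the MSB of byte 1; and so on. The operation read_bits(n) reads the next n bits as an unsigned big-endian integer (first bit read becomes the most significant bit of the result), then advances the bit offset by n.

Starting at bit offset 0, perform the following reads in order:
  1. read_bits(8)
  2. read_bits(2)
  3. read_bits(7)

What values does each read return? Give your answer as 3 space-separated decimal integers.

Read 1: bits[0:8] width=8 -> value=39 (bin 00100111); offset now 8 = byte 1 bit 0; 32 bits remain
Read 2: bits[8:10] width=2 -> value=1 (bin 01); offset now 10 = byte 1 bit 2; 30 bits remain
Read 3: bits[10:17] width=7 -> value=1 (bin 0000001); offset now 17 = byte 2 bit 1; 23 bits remain

Answer: 39 1 1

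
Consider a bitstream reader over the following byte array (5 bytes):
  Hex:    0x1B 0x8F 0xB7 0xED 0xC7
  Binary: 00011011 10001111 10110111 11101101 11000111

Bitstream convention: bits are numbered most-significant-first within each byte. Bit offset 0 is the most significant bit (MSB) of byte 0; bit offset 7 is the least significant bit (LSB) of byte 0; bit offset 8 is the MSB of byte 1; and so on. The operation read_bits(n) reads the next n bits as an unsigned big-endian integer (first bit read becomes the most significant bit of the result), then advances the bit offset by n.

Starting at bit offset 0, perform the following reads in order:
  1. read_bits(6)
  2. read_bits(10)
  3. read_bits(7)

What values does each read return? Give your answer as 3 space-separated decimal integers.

Read 1: bits[0:6] width=6 -> value=6 (bin 000110); offset now 6 = byte 0 bit 6; 34 bits remain
Read 2: bits[6:16] width=10 -> value=911 (bin 1110001111); offset now 16 = byte 2 bit 0; 24 bits remain
Read 3: bits[16:23] width=7 -> value=91 (bin 1011011); offset now 23 = byte 2 bit 7; 17 bits remain

Answer: 6 911 91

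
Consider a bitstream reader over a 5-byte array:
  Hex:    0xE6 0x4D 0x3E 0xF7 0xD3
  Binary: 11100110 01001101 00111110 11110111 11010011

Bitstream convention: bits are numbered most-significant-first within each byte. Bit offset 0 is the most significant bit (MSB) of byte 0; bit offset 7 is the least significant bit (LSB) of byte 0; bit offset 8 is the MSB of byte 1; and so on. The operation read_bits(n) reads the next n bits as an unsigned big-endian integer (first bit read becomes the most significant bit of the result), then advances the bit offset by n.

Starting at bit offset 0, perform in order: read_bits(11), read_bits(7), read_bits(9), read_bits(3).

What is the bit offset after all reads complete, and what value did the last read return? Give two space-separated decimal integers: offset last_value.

Answer: 30 5

Derivation:
Read 1: bits[0:11] width=11 -> value=1842 (bin 11100110010); offset now 11 = byte 1 bit 3; 29 bits remain
Read 2: bits[11:18] width=7 -> value=52 (bin 0110100); offset now 18 = byte 2 bit 2; 22 bits remain
Read 3: bits[18:27] width=9 -> value=503 (bin 111110111); offset now 27 = byte 3 bit 3; 13 bits remain
Read 4: bits[27:30] width=3 -> value=5 (bin 101); offset now 30 = byte 3 bit 6; 10 bits remain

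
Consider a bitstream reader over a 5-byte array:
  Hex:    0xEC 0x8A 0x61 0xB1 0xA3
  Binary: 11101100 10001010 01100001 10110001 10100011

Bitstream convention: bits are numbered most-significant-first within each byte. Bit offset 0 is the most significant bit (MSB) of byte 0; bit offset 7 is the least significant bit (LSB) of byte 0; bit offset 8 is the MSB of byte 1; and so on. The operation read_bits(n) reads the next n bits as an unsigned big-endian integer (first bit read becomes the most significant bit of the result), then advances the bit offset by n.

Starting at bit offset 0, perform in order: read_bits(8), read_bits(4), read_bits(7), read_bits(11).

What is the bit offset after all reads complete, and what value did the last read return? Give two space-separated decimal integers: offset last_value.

Read 1: bits[0:8] width=8 -> value=236 (bin 11101100); offset now 8 = byte 1 bit 0; 32 bits remain
Read 2: bits[8:12] width=4 -> value=8 (bin 1000); offset now 12 = byte 1 bit 4; 28 bits remain
Read 3: bits[12:19] width=7 -> value=83 (bin 1010011); offset now 19 = byte 2 bit 3; 21 bits remain
Read 4: bits[19:30] width=11 -> value=108 (bin 00001101100); offset now 30 = byte 3 bit 6; 10 bits remain

Answer: 30 108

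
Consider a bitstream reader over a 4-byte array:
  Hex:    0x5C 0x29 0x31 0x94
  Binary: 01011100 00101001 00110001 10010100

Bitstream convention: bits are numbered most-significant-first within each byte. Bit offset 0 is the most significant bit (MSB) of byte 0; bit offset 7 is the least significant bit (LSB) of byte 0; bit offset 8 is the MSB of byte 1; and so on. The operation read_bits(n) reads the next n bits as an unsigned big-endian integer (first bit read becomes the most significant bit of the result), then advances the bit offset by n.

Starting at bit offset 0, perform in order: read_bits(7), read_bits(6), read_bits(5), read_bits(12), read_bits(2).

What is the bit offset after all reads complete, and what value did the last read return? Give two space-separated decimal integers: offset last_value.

Answer: 32 0

Derivation:
Read 1: bits[0:7] width=7 -> value=46 (bin 0101110); offset now 7 = byte 0 bit 7; 25 bits remain
Read 2: bits[7:13] width=6 -> value=5 (bin 000101); offset now 13 = byte 1 bit 5; 19 bits remain
Read 3: bits[13:18] width=5 -> value=4 (bin 00100); offset now 18 = byte 2 bit 2; 14 bits remain
Read 4: bits[18:30] width=12 -> value=3173 (bin 110001100101); offset now 30 = byte 3 bit 6; 2 bits remain
Read 5: bits[30:32] width=2 -> value=0 (bin 00); offset now 32 = byte 4 bit 0; 0 bits remain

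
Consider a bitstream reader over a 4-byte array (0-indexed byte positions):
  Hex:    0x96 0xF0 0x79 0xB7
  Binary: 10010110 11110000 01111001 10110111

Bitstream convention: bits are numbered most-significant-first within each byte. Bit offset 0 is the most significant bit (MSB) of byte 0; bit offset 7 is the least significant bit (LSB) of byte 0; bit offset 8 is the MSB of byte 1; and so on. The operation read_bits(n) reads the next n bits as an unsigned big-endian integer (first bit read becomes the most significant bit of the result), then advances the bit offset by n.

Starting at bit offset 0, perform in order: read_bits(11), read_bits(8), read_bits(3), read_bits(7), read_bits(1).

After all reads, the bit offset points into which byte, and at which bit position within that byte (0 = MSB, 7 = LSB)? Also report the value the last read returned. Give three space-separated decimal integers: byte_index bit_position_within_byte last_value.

Answer: 3 6 1

Derivation:
Read 1: bits[0:11] width=11 -> value=1207 (bin 10010110111); offset now 11 = byte 1 bit 3; 21 bits remain
Read 2: bits[11:19] width=8 -> value=131 (bin 10000011); offset now 19 = byte 2 bit 3; 13 bits remain
Read 3: bits[19:22] width=3 -> value=6 (bin 110); offset now 22 = byte 2 bit 6; 10 bits remain
Read 4: bits[22:29] width=7 -> value=54 (bin 0110110); offset now 29 = byte 3 bit 5; 3 bits remain
Read 5: bits[29:30] width=1 -> value=1 (bin 1); offset now 30 = byte 3 bit 6; 2 bits remain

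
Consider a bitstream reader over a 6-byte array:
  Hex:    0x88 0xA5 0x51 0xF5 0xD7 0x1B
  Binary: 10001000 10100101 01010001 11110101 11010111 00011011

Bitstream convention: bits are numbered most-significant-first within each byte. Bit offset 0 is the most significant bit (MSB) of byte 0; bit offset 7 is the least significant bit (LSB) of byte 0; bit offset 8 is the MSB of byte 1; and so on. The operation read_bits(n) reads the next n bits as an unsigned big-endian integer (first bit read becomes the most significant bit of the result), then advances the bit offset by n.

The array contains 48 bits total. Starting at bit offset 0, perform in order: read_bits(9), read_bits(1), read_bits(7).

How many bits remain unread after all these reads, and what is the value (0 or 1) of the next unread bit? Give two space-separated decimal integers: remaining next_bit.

Read 1: bits[0:9] width=9 -> value=273 (bin 100010001); offset now 9 = byte 1 bit 1; 39 bits remain
Read 2: bits[9:10] width=1 -> value=0 (bin 0); offset now 10 = byte 1 bit 2; 38 bits remain
Read 3: bits[10:17] width=7 -> value=74 (bin 1001010); offset now 17 = byte 2 bit 1; 31 bits remain

Answer: 31 1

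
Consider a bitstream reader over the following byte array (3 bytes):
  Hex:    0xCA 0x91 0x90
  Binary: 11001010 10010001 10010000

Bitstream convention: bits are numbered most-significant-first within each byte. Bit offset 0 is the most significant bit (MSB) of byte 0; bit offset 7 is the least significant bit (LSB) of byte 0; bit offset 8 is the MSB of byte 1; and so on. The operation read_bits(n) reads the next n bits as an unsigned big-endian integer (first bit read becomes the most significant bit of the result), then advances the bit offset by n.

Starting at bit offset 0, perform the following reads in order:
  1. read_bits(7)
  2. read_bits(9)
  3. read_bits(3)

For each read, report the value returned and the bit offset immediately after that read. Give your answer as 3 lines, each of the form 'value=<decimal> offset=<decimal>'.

Answer: value=101 offset=7
value=145 offset=16
value=4 offset=19

Derivation:
Read 1: bits[0:7] width=7 -> value=101 (bin 1100101); offset now 7 = byte 0 bit 7; 17 bits remain
Read 2: bits[7:16] width=9 -> value=145 (bin 010010001); offset now 16 = byte 2 bit 0; 8 bits remain
Read 3: bits[16:19] width=3 -> value=4 (bin 100); offset now 19 = byte 2 bit 3; 5 bits remain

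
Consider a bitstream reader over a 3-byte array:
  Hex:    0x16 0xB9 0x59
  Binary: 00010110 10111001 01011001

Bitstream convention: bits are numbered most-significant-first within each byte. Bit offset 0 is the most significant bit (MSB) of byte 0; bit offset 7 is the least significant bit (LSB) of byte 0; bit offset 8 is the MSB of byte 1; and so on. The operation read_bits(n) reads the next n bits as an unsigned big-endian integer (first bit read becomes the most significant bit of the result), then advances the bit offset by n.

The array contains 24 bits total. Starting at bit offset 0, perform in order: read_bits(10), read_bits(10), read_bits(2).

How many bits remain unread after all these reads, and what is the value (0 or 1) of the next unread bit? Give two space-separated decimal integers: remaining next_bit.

Read 1: bits[0:10] width=10 -> value=90 (bin 0001011010); offset now 10 = byte 1 bit 2; 14 bits remain
Read 2: bits[10:20] width=10 -> value=917 (bin 1110010101); offset now 20 = byte 2 bit 4; 4 bits remain
Read 3: bits[20:22] width=2 -> value=2 (bin 10); offset now 22 = byte 2 bit 6; 2 bits remain

Answer: 2 0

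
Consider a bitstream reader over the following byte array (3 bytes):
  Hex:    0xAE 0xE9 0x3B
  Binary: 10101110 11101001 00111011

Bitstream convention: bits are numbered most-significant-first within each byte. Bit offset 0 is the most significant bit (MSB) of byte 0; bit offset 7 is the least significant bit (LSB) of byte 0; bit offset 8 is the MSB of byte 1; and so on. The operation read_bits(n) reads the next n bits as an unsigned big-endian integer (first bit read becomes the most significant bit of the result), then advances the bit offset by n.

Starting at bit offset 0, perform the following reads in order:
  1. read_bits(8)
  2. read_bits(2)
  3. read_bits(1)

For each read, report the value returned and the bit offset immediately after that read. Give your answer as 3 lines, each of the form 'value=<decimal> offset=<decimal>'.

Read 1: bits[0:8] width=8 -> value=174 (bin 10101110); offset now 8 = byte 1 bit 0; 16 bits remain
Read 2: bits[8:10] width=2 -> value=3 (bin 11); offset now 10 = byte 1 bit 2; 14 bits remain
Read 3: bits[10:11] width=1 -> value=1 (bin 1); offset now 11 = byte 1 bit 3; 13 bits remain

Answer: value=174 offset=8
value=3 offset=10
value=1 offset=11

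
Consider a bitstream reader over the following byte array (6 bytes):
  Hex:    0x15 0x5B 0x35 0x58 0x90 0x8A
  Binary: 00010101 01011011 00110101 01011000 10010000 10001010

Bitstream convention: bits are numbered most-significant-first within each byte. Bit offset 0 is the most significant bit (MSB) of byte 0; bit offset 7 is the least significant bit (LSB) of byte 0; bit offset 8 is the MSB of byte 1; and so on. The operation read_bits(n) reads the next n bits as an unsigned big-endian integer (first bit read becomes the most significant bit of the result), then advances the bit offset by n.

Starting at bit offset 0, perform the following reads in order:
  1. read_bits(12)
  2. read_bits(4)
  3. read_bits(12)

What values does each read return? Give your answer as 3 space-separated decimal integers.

Answer: 341 11 853

Derivation:
Read 1: bits[0:12] width=12 -> value=341 (bin 000101010101); offset now 12 = byte 1 bit 4; 36 bits remain
Read 2: bits[12:16] width=4 -> value=11 (bin 1011); offset now 16 = byte 2 bit 0; 32 bits remain
Read 3: bits[16:28] width=12 -> value=853 (bin 001101010101); offset now 28 = byte 3 bit 4; 20 bits remain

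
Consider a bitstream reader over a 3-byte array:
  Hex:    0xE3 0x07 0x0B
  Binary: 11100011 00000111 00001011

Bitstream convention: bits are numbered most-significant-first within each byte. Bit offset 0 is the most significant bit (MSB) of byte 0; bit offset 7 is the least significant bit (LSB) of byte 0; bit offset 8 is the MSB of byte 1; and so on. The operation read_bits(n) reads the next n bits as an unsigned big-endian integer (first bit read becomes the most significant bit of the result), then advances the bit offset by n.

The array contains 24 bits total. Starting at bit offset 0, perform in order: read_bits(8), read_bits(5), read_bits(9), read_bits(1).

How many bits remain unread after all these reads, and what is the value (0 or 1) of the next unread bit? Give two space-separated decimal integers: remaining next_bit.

Read 1: bits[0:8] width=8 -> value=227 (bin 11100011); offset now 8 = byte 1 bit 0; 16 bits remain
Read 2: bits[8:13] width=5 -> value=0 (bin 00000); offset now 13 = byte 1 bit 5; 11 bits remain
Read 3: bits[13:22] width=9 -> value=450 (bin 111000010); offset now 22 = byte 2 bit 6; 2 bits remain
Read 4: bits[22:23] width=1 -> value=1 (bin 1); offset now 23 = byte 2 bit 7; 1 bits remain

Answer: 1 1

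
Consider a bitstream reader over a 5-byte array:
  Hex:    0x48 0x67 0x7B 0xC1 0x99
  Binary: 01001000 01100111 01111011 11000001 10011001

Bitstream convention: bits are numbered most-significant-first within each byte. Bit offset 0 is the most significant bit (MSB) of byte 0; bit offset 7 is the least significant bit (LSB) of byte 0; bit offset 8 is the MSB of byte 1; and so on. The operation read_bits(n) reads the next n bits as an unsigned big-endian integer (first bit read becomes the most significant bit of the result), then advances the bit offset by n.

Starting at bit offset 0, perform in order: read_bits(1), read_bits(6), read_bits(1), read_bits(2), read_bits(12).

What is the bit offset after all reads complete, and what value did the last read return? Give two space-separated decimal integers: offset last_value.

Answer: 22 2526

Derivation:
Read 1: bits[0:1] width=1 -> value=0 (bin 0); offset now 1 = byte 0 bit 1; 39 bits remain
Read 2: bits[1:7] width=6 -> value=36 (bin 100100); offset now 7 = byte 0 bit 7; 33 bits remain
Read 3: bits[7:8] width=1 -> value=0 (bin 0); offset now 8 = byte 1 bit 0; 32 bits remain
Read 4: bits[8:10] width=2 -> value=1 (bin 01); offset now 10 = byte 1 bit 2; 30 bits remain
Read 5: bits[10:22] width=12 -> value=2526 (bin 100111011110); offset now 22 = byte 2 bit 6; 18 bits remain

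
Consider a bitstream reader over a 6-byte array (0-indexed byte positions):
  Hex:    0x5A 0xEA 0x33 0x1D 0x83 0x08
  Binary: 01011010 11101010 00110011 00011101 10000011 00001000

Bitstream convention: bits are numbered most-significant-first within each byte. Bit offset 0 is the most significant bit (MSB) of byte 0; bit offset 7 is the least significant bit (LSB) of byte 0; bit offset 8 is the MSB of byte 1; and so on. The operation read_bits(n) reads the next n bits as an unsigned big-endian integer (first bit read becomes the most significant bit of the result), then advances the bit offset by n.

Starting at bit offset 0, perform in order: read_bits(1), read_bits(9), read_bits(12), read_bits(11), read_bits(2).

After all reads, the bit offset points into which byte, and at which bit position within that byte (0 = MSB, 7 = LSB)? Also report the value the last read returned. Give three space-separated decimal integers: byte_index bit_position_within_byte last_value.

Read 1: bits[0:1] width=1 -> value=0 (bin 0); offset now 1 = byte 0 bit 1; 47 bits remain
Read 2: bits[1:10] width=9 -> value=363 (bin 101101011); offset now 10 = byte 1 bit 2; 38 bits remain
Read 3: bits[10:22] width=12 -> value=2700 (bin 101010001100); offset now 22 = byte 2 bit 6; 26 bits remain
Read 4: bits[22:33] width=11 -> value=1595 (bin 11000111011); offset now 33 = byte 4 bit 1; 15 bits remain
Read 5: bits[33:35] width=2 -> value=0 (bin 00); offset now 35 = byte 4 bit 3; 13 bits remain

Answer: 4 3 0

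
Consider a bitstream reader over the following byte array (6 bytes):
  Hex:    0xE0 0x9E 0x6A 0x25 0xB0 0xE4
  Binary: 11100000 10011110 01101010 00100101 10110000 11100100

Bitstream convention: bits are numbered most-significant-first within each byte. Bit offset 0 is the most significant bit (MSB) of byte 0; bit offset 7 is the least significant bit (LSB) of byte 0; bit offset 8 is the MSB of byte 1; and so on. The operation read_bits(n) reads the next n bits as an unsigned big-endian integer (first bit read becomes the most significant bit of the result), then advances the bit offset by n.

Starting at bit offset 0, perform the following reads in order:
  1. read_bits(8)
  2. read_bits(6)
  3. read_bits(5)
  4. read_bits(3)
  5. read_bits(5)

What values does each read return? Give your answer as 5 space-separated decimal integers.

Answer: 224 39 19 2 17

Derivation:
Read 1: bits[0:8] width=8 -> value=224 (bin 11100000); offset now 8 = byte 1 bit 0; 40 bits remain
Read 2: bits[8:14] width=6 -> value=39 (bin 100111); offset now 14 = byte 1 bit 6; 34 bits remain
Read 3: bits[14:19] width=5 -> value=19 (bin 10011); offset now 19 = byte 2 bit 3; 29 bits remain
Read 4: bits[19:22] width=3 -> value=2 (bin 010); offset now 22 = byte 2 bit 6; 26 bits remain
Read 5: bits[22:27] width=5 -> value=17 (bin 10001); offset now 27 = byte 3 bit 3; 21 bits remain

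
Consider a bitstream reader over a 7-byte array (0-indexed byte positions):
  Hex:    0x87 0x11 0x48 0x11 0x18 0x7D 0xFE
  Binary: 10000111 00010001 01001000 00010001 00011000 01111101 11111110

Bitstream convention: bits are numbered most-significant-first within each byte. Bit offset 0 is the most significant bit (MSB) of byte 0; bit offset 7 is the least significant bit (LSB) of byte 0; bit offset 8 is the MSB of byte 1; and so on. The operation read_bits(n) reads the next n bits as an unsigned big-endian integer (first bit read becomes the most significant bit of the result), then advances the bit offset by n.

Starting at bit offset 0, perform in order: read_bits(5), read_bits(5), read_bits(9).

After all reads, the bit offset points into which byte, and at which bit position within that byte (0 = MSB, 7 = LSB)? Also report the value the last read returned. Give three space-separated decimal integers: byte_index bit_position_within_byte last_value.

Answer: 2 3 138

Derivation:
Read 1: bits[0:5] width=5 -> value=16 (bin 10000); offset now 5 = byte 0 bit 5; 51 bits remain
Read 2: bits[5:10] width=5 -> value=28 (bin 11100); offset now 10 = byte 1 bit 2; 46 bits remain
Read 3: bits[10:19] width=9 -> value=138 (bin 010001010); offset now 19 = byte 2 bit 3; 37 bits remain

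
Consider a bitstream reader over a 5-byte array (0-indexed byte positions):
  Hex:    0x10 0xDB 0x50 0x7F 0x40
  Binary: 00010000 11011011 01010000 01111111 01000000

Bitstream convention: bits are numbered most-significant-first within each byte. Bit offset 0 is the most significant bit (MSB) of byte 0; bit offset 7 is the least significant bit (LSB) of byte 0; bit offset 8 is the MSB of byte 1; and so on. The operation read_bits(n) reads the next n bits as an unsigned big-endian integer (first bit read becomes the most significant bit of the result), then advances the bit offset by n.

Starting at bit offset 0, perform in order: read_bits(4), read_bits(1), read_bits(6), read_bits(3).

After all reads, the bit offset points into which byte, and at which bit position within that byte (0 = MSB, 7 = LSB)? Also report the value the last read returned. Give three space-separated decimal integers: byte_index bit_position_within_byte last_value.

Read 1: bits[0:4] width=4 -> value=1 (bin 0001); offset now 4 = byte 0 bit 4; 36 bits remain
Read 2: bits[4:5] width=1 -> value=0 (bin 0); offset now 5 = byte 0 bit 5; 35 bits remain
Read 3: bits[5:11] width=6 -> value=6 (bin 000110); offset now 11 = byte 1 bit 3; 29 bits remain
Read 4: bits[11:14] width=3 -> value=6 (bin 110); offset now 14 = byte 1 bit 6; 26 bits remain

Answer: 1 6 6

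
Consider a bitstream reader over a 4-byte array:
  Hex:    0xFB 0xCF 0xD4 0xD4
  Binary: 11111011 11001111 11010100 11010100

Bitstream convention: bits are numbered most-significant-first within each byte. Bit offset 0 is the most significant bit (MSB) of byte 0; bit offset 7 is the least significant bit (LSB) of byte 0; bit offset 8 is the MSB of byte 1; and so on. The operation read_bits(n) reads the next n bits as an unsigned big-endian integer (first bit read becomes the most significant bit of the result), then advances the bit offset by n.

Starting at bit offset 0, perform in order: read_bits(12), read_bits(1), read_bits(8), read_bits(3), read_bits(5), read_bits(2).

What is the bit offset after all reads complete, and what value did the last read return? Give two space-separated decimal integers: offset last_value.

Answer: 31 2

Derivation:
Read 1: bits[0:12] width=12 -> value=4028 (bin 111110111100); offset now 12 = byte 1 bit 4; 20 bits remain
Read 2: bits[12:13] width=1 -> value=1 (bin 1); offset now 13 = byte 1 bit 5; 19 bits remain
Read 3: bits[13:21] width=8 -> value=250 (bin 11111010); offset now 21 = byte 2 bit 5; 11 bits remain
Read 4: bits[21:24] width=3 -> value=4 (bin 100); offset now 24 = byte 3 bit 0; 8 bits remain
Read 5: bits[24:29] width=5 -> value=26 (bin 11010); offset now 29 = byte 3 bit 5; 3 bits remain
Read 6: bits[29:31] width=2 -> value=2 (bin 10); offset now 31 = byte 3 bit 7; 1 bits remain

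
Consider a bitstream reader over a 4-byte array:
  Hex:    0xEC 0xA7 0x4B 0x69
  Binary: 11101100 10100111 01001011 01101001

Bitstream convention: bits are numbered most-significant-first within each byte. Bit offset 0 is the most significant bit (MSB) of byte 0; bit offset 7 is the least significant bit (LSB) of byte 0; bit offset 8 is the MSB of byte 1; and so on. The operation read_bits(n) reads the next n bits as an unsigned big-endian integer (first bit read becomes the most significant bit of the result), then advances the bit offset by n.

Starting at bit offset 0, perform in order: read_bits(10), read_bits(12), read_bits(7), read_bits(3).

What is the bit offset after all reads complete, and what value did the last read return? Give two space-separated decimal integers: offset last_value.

Read 1: bits[0:10] width=10 -> value=946 (bin 1110110010); offset now 10 = byte 1 bit 2; 22 bits remain
Read 2: bits[10:22] width=12 -> value=2514 (bin 100111010010); offset now 22 = byte 2 bit 6; 10 bits remain
Read 3: bits[22:29] width=7 -> value=109 (bin 1101101); offset now 29 = byte 3 bit 5; 3 bits remain
Read 4: bits[29:32] width=3 -> value=1 (bin 001); offset now 32 = byte 4 bit 0; 0 bits remain

Answer: 32 1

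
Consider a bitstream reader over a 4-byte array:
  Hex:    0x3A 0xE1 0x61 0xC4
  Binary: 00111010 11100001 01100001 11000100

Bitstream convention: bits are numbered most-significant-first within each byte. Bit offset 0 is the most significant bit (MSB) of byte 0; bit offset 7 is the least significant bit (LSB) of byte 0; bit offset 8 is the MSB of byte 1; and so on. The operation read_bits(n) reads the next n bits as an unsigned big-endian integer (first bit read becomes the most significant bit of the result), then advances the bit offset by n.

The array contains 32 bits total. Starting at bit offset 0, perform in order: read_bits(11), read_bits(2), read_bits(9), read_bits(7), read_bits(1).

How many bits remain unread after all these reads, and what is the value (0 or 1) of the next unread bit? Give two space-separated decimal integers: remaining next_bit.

Answer: 2 0

Derivation:
Read 1: bits[0:11] width=11 -> value=471 (bin 00111010111); offset now 11 = byte 1 bit 3; 21 bits remain
Read 2: bits[11:13] width=2 -> value=0 (bin 00); offset now 13 = byte 1 bit 5; 19 bits remain
Read 3: bits[13:22] width=9 -> value=88 (bin 001011000); offset now 22 = byte 2 bit 6; 10 bits remain
Read 4: bits[22:29] width=7 -> value=56 (bin 0111000); offset now 29 = byte 3 bit 5; 3 bits remain
Read 5: bits[29:30] width=1 -> value=1 (bin 1); offset now 30 = byte 3 bit 6; 2 bits remain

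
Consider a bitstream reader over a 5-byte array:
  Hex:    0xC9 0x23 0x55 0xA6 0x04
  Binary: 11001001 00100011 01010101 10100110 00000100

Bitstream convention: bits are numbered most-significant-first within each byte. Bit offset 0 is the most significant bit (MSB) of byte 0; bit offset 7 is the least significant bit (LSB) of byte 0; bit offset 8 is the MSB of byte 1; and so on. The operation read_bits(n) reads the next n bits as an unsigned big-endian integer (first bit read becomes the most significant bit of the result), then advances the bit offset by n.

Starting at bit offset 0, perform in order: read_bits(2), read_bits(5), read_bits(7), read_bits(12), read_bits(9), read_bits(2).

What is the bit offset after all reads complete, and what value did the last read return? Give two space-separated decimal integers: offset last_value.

Read 1: bits[0:2] width=2 -> value=3 (bin 11); offset now 2 = byte 0 bit 2; 38 bits remain
Read 2: bits[2:7] width=5 -> value=4 (bin 00100); offset now 7 = byte 0 bit 7; 33 bits remain
Read 3: bits[7:14] width=7 -> value=72 (bin 1001000); offset now 14 = byte 1 bit 6; 26 bits remain
Read 4: bits[14:26] width=12 -> value=3414 (bin 110101010110); offset now 26 = byte 3 bit 2; 14 bits remain
Read 5: bits[26:35] width=9 -> value=304 (bin 100110000); offset now 35 = byte 4 bit 3; 5 bits remain
Read 6: bits[35:37] width=2 -> value=0 (bin 00); offset now 37 = byte 4 bit 5; 3 bits remain

Answer: 37 0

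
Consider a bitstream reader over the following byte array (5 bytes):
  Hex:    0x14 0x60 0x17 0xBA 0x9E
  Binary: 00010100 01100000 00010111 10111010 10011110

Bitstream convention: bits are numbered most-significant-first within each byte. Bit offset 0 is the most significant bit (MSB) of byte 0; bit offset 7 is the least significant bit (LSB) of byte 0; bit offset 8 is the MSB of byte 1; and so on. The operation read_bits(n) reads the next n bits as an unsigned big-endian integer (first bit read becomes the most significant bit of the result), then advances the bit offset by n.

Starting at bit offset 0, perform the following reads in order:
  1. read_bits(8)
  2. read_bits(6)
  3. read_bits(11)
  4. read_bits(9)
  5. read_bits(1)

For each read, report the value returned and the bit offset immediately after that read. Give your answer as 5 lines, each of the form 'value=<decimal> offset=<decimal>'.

Read 1: bits[0:8] width=8 -> value=20 (bin 00010100); offset now 8 = byte 1 bit 0; 32 bits remain
Read 2: bits[8:14] width=6 -> value=24 (bin 011000); offset now 14 = byte 1 bit 6; 26 bits remain
Read 3: bits[14:25] width=11 -> value=47 (bin 00000101111); offset now 25 = byte 3 bit 1; 15 bits remain
Read 4: bits[25:34] width=9 -> value=234 (bin 011101010); offset now 34 = byte 4 bit 2; 6 bits remain
Read 5: bits[34:35] width=1 -> value=0 (bin 0); offset now 35 = byte 4 bit 3; 5 bits remain

Answer: value=20 offset=8
value=24 offset=14
value=47 offset=25
value=234 offset=34
value=0 offset=35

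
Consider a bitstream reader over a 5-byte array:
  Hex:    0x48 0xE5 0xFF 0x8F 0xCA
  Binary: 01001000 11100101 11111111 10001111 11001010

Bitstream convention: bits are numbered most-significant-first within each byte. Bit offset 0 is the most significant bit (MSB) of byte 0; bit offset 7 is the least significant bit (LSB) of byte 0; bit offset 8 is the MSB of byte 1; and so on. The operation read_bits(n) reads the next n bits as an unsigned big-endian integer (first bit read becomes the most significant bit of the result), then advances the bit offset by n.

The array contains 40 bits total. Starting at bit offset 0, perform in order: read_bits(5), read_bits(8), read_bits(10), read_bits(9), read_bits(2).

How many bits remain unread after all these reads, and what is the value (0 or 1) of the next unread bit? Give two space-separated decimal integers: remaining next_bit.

Read 1: bits[0:5] width=5 -> value=9 (bin 01001); offset now 5 = byte 0 bit 5; 35 bits remain
Read 2: bits[5:13] width=8 -> value=28 (bin 00011100); offset now 13 = byte 1 bit 5; 27 bits remain
Read 3: bits[13:23] width=10 -> value=767 (bin 1011111111); offset now 23 = byte 2 bit 7; 17 bits remain
Read 4: bits[23:32] width=9 -> value=399 (bin 110001111); offset now 32 = byte 4 bit 0; 8 bits remain
Read 5: bits[32:34] width=2 -> value=3 (bin 11); offset now 34 = byte 4 bit 2; 6 bits remain

Answer: 6 0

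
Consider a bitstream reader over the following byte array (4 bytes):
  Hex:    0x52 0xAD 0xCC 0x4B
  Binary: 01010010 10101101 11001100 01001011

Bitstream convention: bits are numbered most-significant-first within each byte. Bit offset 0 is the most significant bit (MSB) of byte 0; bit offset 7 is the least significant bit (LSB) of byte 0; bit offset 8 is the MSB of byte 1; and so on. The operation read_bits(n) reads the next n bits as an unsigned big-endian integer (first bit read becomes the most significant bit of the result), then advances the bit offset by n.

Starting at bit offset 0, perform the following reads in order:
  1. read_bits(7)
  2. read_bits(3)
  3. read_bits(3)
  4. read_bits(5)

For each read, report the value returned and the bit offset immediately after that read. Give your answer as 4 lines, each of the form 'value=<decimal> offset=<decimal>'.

Read 1: bits[0:7] width=7 -> value=41 (bin 0101001); offset now 7 = byte 0 bit 7; 25 bits remain
Read 2: bits[7:10] width=3 -> value=2 (bin 010); offset now 10 = byte 1 bit 2; 22 bits remain
Read 3: bits[10:13] width=3 -> value=5 (bin 101); offset now 13 = byte 1 bit 5; 19 bits remain
Read 4: bits[13:18] width=5 -> value=23 (bin 10111); offset now 18 = byte 2 bit 2; 14 bits remain

Answer: value=41 offset=7
value=2 offset=10
value=5 offset=13
value=23 offset=18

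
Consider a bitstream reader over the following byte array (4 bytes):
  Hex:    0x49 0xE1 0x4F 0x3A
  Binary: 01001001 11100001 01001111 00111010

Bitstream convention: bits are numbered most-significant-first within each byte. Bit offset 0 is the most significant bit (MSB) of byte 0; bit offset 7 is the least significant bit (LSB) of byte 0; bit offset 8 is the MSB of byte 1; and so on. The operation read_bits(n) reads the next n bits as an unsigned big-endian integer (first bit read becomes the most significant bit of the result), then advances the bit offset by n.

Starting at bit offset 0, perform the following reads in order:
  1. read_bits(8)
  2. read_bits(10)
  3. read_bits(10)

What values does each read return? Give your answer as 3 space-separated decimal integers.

Read 1: bits[0:8] width=8 -> value=73 (bin 01001001); offset now 8 = byte 1 bit 0; 24 bits remain
Read 2: bits[8:18] width=10 -> value=901 (bin 1110000101); offset now 18 = byte 2 bit 2; 14 bits remain
Read 3: bits[18:28] width=10 -> value=243 (bin 0011110011); offset now 28 = byte 3 bit 4; 4 bits remain

Answer: 73 901 243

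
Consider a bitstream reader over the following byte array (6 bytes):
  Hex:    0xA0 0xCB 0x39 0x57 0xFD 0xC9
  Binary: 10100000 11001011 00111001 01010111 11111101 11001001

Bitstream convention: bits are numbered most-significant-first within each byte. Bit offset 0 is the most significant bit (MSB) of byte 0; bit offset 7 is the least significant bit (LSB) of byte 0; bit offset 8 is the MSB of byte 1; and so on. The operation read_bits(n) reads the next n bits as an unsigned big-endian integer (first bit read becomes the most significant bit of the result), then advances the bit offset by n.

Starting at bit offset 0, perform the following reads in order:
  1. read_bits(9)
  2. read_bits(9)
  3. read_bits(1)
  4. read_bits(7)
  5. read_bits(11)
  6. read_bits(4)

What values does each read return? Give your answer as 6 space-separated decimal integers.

Answer: 321 300 1 101 767 11

Derivation:
Read 1: bits[0:9] width=9 -> value=321 (bin 101000001); offset now 9 = byte 1 bit 1; 39 bits remain
Read 2: bits[9:18] width=9 -> value=300 (bin 100101100); offset now 18 = byte 2 bit 2; 30 bits remain
Read 3: bits[18:19] width=1 -> value=1 (bin 1); offset now 19 = byte 2 bit 3; 29 bits remain
Read 4: bits[19:26] width=7 -> value=101 (bin 1100101); offset now 26 = byte 3 bit 2; 22 bits remain
Read 5: bits[26:37] width=11 -> value=767 (bin 01011111111); offset now 37 = byte 4 bit 5; 11 bits remain
Read 6: bits[37:41] width=4 -> value=11 (bin 1011); offset now 41 = byte 5 bit 1; 7 bits remain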